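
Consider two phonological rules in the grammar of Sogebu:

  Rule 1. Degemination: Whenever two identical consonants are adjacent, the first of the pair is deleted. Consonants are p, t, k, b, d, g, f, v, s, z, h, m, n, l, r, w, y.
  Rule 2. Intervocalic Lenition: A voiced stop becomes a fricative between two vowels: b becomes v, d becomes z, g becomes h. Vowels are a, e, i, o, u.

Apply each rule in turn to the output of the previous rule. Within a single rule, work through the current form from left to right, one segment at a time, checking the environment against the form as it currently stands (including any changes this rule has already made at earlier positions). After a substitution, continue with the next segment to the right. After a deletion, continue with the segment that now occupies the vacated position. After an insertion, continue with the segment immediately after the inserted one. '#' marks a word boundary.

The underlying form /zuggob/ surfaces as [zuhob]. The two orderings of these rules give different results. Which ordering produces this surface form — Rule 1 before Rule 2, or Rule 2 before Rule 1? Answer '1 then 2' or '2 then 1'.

1 then 2

Order 1 then 2:
  1 Degemination: [zuggob] → [zugob]
  2 Intervocalic Lenition: [zugob] → [zuhob]
  result: [zuhob]
Order 2 then 1:
  2 Intervocalic Lenition: no change — [zuggob]
  1 Degemination: [zuggob] → [zugob]
  result: [zugob]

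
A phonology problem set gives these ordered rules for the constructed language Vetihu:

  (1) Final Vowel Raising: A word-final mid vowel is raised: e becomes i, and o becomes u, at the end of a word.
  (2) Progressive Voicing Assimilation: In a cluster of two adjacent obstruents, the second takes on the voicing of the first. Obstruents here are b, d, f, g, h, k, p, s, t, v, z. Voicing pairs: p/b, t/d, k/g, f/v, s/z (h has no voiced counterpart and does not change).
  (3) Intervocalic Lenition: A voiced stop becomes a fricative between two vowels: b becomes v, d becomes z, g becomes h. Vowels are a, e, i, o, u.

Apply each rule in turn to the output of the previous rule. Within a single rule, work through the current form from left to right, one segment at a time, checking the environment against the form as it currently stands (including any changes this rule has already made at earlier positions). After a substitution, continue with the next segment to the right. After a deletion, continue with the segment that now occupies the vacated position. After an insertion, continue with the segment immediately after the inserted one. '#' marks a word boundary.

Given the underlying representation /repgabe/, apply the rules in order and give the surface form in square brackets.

(1) Final Vowel Raising: [repgabe] → [repgabi]
(2) Progressive Voicing Assimilation: [repgabi] → [repkabi]
(3) Intervocalic Lenition: [repkabi] → [repkavi]

[repkavi]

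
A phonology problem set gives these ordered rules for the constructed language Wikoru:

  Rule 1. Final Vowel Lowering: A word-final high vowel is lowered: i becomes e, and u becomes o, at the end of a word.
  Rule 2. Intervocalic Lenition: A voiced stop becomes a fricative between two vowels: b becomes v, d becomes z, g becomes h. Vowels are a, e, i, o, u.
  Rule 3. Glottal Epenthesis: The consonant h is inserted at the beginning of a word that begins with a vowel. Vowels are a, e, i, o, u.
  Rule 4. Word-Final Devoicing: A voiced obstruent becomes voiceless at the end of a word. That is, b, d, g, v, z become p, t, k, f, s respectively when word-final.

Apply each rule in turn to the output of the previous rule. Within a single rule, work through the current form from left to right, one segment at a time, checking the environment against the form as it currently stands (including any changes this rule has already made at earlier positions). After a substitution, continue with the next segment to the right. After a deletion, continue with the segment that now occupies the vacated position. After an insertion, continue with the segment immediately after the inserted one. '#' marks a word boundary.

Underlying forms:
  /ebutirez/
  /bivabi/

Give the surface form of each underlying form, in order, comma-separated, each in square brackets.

/ebutirez/:
  Rule 1 Final Vowel Lowering: no change — [ebutirez]
  Rule 2 Intervocalic Lenition: [ebutirez] → [evutirez]
  Rule 3 Glottal Epenthesis: [evutirez] → [hevutirez]
  Rule 4 Word-Final Devoicing: [hevutirez] → [hevutires]
/bivabi/:
  Rule 1 Final Vowel Lowering: [bivabi] → [bivabe]
  Rule 2 Intervocalic Lenition: [bivabe] → [bivave]
  Rule 3 Glottal Epenthesis: no change — [bivave]
  Rule 4 Word-Final Devoicing: no change — [bivave]

[hevutires], [bivave]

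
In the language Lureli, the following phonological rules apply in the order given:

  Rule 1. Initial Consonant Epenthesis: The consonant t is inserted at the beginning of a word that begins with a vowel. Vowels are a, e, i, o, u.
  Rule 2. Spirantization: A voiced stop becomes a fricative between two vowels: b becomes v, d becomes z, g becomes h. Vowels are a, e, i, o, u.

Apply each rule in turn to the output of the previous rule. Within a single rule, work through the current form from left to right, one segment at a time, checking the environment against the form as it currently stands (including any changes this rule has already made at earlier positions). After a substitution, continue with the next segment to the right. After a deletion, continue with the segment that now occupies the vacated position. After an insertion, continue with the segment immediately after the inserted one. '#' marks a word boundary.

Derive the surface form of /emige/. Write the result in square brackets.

Rule 1 Initial Consonant Epenthesis: [emige] → [temige]
Rule 2 Spirantization: [temige] → [temihe]

[temihe]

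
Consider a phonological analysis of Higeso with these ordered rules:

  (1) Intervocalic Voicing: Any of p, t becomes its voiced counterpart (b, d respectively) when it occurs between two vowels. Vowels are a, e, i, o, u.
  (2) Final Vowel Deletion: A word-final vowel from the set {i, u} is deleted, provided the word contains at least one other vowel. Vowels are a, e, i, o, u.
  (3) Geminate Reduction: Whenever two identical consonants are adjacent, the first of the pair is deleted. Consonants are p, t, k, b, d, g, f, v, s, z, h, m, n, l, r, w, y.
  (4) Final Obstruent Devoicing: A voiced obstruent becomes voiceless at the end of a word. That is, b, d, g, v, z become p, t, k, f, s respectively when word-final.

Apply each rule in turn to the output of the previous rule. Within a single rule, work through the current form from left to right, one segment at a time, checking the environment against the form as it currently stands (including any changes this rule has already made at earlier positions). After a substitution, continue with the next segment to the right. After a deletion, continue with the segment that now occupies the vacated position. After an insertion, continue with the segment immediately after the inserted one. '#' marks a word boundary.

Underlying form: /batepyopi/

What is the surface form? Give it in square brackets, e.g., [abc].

[badepyop]

(1) Intervocalic Voicing: [batepyopi] → [badepyobi]
(2) Final Vowel Deletion: [badepyobi] → [badepyob]
(3) Geminate Reduction: no change — [badepyob]
(4) Final Obstruent Devoicing: [badepyob] → [badepyop]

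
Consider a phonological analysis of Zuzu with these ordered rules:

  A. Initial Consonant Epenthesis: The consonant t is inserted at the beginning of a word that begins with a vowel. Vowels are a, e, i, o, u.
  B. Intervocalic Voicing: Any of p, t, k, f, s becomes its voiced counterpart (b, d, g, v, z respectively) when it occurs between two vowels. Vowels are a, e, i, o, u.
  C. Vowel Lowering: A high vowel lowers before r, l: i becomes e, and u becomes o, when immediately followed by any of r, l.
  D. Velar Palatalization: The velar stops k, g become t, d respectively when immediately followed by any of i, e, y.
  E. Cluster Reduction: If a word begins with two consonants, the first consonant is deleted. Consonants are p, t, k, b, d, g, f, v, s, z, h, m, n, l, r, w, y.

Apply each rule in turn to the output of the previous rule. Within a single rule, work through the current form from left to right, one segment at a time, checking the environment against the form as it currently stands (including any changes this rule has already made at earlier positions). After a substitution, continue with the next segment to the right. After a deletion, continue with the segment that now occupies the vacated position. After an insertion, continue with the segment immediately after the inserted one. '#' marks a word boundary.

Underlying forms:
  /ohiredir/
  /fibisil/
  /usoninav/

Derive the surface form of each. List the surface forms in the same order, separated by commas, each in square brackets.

/ohiredir/:
  A Initial Consonant Epenthesis: [ohiredir] → [tohiredir]
  B Intervocalic Voicing: no change — [tohiredir]
  C Vowel Lowering: [tohiredir] → [tohereder]
  D Velar Palatalization: no change — [tohereder]
  E Cluster Reduction: no change — [tohereder]
/fibisil/:
  A Initial Consonant Epenthesis: no change — [fibisil]
  B Intervocalic Voicing: [fibisil] → [fibizil]
  C Vowel Lowering: [fibizil] → [fibizel]
  D Velar Palatalization: no change — [fibizel]
  E Cluster Reduction: no change — [fibizel]
/usoninav/:
  A Initial Consonant Epenthesis: [usoninav] → [tusoninav]
  B Intervocalic Voicing: [tusoninav] → [tuzoninav]
  C Vowel Lowering: no change — [tuzoninav]
  D Velar Palatalization: no change — [tuzoninav]
  E Cluster Reduction: no change — [tuzoninav]

[tohereder], [fibizel], [tuzoninav]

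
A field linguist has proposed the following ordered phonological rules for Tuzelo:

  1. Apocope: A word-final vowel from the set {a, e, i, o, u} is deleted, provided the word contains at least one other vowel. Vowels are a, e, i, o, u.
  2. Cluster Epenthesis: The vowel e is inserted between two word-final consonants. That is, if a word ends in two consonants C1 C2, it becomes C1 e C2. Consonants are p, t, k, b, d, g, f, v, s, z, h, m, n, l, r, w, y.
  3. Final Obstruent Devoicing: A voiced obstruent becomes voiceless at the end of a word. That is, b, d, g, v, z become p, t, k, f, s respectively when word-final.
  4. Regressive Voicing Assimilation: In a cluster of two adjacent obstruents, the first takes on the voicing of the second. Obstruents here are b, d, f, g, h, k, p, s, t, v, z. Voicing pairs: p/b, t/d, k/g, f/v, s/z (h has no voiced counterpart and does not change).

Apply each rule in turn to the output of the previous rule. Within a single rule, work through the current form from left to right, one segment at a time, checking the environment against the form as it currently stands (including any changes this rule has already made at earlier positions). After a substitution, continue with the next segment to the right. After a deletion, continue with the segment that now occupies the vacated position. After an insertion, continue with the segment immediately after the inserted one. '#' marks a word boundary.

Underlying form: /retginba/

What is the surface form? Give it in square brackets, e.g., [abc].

1 Apocope: [retginba] → [retginb]
2 Cluster Epenthesis: [retginb] → [retgineb]
3 Final Obstruent Devoicing: [retgineb] → [retginep]
4 Regressive Voicing Assimilation: [retginep] → [redginep]

[redginep]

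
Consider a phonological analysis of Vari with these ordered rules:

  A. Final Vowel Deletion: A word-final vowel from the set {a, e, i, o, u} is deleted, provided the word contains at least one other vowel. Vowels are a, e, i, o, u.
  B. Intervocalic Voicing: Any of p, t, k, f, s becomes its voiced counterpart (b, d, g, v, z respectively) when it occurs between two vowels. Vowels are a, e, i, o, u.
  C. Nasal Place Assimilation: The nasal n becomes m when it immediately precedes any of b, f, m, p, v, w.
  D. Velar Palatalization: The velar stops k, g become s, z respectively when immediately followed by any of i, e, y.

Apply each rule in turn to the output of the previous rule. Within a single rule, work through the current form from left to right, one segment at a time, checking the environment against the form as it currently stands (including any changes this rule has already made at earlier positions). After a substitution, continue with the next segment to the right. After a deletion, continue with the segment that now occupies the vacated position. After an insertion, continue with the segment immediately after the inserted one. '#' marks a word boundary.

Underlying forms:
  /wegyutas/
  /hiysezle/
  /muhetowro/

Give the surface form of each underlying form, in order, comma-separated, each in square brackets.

/wegyutas/:
  A Final Vowel Deletion: no change — [wegyutas]
  B Intervocalic Voicing: [wegyutas] → [wegyudas]
  C Nasal Place Assimilation: no change — [wegyudas]
  D Velar Palatalization: [wegyudas] → [wezyudas]
/hiysezle/:
  A Final Vowel Deletion: [hiysezle] → [hiysezl]
  B Intervocalic Voicing: no change — [hiysezl]
  C Nasal Place Assimilation: no change — [hiysezl]
  D Velar Palatalization: no change — [hiysezl]
/muhetowro/:
  A Final Vowel Deletion: [muhetowro] → [muhetowr]
  B Intervocalic Voicing: [muhetowr] → [muhedowr]
  C Nasal Place Assimilation: no change — [muhedowr]
  D Velar Palatalization: no change — [muhedowr]

[wezyudas], [hiysezl], [muhedowr]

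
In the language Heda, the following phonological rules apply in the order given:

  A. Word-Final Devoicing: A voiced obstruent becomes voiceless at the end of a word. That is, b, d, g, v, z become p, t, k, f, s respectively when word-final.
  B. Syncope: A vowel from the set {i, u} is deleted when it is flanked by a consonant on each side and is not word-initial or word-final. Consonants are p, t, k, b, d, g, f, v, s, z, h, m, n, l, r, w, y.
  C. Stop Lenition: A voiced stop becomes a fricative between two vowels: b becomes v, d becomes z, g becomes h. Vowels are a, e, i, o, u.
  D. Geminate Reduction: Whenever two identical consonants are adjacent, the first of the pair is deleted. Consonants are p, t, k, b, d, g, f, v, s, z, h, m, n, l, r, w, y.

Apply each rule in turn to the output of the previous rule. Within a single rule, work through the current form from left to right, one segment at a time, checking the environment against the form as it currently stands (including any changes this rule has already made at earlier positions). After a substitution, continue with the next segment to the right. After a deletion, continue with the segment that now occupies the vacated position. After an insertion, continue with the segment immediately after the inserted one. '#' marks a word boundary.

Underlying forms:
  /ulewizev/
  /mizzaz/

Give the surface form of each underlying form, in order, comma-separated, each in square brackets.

/ulewizev/:
  A Word-Final Devoicing: [ulewizev] → [ulewizef]
  B Syncope: [ulewizef] → [ulewzef]
  C Stop Lenition: no change — [ulewzef]
  D Geminate Reduction: no change — [ulewzef]
/mizzaz/:
  A Word-Final Devoicing: [mizzaz] → [mizzas]
  B Syncope: [mizzas] → [mzzas]
  C Stop Lenition: no change — [mzzas]
  D Geminate Reduction: [mzzas] → [mzas]

[ulewzef], [mzas]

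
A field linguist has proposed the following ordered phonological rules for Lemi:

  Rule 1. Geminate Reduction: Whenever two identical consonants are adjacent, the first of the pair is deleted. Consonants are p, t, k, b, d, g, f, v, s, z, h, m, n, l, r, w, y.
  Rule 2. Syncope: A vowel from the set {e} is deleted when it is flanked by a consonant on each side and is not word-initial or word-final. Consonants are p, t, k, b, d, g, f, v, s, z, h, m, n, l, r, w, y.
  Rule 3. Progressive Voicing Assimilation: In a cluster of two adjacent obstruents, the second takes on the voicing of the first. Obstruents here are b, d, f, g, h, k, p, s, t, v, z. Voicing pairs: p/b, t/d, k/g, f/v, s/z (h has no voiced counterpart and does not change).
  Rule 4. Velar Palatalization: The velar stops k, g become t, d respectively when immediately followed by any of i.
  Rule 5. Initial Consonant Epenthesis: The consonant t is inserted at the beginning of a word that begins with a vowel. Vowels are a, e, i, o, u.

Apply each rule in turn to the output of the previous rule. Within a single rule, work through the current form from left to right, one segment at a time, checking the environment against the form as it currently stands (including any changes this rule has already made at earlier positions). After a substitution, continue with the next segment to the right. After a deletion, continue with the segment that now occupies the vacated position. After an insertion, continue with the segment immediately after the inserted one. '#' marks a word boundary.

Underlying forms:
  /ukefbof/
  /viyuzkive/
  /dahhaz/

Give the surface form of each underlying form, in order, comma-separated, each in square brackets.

[tukfpof], [viyuzdive], [dahaz]

/ukefbof/:
  Rule 1 Geminate Reduction: no change — [ukefbof]
  Rule 2 Syncope: [ukefbof] → [ukfbof]
  Rule 3 Progressive Voicing Assimilation: [ukfbof] → [ukfpof]
  Rule 4 Velar Palatalization: no change — [ukfpof]
  Rule 5 Initial Consonant Epenthesis: [ukfpof] → [tukfpof]
/viyuzkive/:
  Rule 1 Geminate Reduction: no change — [viyuzkive]
  Rule 2 Syncope: no change — [viyuzkive]
  Rule 3 Progressive Voicing Assimilation: [viyuzkive] → [viyuzgive]
  Rule 4 Velar Palatalization: [viyuzgive] → [viyuzdive]
  Rule 5 Initial Consonant Epenthesis: no change — [viyuzdive]
/dahhaz/:
  Rule 1 Geminate Reduction: [dahhaz] → [dahaz]
  Rule 2 Syncope: no change — [dahaz]
  Rule 3 Progressive Voicing Assimilation: no change — [dahaz]
  Rule 4 Velar Palatalization: no change — [dahaz]
  Rule 5 Initial Consonant Epenthesis: no change — [dahaz]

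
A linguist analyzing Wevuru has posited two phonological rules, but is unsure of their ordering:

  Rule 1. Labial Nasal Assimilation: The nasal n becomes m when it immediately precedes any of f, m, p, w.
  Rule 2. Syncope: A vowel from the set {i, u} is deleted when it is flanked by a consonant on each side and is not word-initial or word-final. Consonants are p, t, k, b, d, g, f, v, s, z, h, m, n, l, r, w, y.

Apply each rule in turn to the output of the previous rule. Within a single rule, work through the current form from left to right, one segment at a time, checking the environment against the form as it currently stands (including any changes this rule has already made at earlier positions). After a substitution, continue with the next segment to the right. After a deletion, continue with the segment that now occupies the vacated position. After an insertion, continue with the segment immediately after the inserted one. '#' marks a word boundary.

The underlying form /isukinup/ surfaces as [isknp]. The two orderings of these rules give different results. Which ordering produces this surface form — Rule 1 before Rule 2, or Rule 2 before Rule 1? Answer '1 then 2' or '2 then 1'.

1 then 2

Order 1 then 2:
  1 Labial Nasal Assimilation: no change — [isukinup]
  2 Syncope: [isukinup] → [isknp]
  result: [isknp]
Order 2 then 1:
  2 Syncope: [isukinup] → [isknp]
  1 Labial Nasal Assimilation: [isknp] → [iskmp]
  result: [iskmp]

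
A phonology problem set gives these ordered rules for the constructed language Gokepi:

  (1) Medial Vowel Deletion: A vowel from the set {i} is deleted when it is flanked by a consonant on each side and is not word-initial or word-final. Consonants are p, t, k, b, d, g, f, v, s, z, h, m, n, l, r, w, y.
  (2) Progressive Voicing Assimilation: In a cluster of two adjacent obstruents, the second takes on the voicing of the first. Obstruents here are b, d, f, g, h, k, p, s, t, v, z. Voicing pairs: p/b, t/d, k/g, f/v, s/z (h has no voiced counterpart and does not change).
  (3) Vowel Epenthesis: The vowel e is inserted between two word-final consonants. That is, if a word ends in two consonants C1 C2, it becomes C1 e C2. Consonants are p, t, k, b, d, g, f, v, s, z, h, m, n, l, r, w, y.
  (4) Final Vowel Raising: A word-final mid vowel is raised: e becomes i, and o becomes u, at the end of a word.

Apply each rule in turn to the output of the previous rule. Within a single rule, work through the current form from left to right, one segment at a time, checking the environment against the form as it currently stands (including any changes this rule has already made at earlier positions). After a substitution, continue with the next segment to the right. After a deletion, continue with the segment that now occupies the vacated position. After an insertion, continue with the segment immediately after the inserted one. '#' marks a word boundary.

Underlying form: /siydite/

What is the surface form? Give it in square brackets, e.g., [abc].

[syddi]

(1) Medial Vowel Deletion: [siydite] → [sydte]
(2) Progressive Voicing Assimilation: [sydte] → [sydde]
(3) Vowel Epenthesis: no change — [sydde]
(4) Final Vowel Raising: [sydde] → [syddi]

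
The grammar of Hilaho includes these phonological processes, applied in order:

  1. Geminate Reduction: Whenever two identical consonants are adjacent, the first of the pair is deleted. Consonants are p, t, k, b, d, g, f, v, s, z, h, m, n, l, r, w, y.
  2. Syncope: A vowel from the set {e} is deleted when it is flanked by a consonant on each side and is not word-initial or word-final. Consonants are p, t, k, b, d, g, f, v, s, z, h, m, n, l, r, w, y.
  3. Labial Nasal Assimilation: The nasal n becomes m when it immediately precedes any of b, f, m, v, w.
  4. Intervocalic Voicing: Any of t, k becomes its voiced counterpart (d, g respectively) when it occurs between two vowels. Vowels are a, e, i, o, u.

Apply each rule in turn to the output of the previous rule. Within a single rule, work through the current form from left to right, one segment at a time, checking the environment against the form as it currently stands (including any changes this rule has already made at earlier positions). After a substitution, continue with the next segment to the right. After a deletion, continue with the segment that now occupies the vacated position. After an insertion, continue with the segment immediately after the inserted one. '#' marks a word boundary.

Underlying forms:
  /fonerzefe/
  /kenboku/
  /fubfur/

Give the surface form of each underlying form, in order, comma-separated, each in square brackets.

/fonerzefe/:
  1 Geminate Reduction: no change — [fonerzefe]
  2 Syncope: [fonerzefe] → [fonrzfe]
  3 Labial Nasal Assimilation: no change — [fonrzfe]
  4 Intervocalic Voicing: no change — [fonrzfe]
/kenboku/:
  1 Geminate Reduction: no change — [kenboku]
  2 Syncope: [kenboku] → [knboku]
  3 Labial Nasal Assimilation: [knboku] → [kmboku]
  4 Intervocalic Voicing: [kmboku] → [kmbogu]
/fubfur/:
  1 Geminate Reduction: no change — [fubfur]
  2 Syncope: no change — [fubfur]
  3 Labial Nasal Assimilation: no change — [fubfur]
  4 Intervocalic Voicing: no change — [fubfur]

[fonrzfe], [kmbogu], [fubfur]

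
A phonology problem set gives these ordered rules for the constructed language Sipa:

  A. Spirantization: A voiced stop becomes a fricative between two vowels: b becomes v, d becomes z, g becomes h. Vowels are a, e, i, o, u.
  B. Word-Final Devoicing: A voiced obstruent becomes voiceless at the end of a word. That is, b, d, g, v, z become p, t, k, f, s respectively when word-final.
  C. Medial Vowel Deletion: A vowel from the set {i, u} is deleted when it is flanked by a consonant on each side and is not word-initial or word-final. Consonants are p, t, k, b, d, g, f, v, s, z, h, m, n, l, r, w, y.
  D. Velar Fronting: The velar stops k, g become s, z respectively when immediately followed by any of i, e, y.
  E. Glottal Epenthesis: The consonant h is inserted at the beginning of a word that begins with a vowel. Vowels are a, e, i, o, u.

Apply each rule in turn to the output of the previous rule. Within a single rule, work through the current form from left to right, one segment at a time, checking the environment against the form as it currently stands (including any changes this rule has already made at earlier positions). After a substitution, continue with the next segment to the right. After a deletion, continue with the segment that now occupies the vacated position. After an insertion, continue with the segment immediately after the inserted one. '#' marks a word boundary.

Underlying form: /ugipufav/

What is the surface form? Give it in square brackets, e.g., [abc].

[huhpfaf]

A Spirantization: [ugipufav] → [uhipufav]
B Word-Final Devoicing: [uhipufav] → [uhipufaf]
C Medial Vowel Deletion: [uhipufaf] → [uhpfaf]
D Velar Fronting: no change — [uhpfaf]
E Glottal Epenthesis: [uhpfaf] → [huhpfaf]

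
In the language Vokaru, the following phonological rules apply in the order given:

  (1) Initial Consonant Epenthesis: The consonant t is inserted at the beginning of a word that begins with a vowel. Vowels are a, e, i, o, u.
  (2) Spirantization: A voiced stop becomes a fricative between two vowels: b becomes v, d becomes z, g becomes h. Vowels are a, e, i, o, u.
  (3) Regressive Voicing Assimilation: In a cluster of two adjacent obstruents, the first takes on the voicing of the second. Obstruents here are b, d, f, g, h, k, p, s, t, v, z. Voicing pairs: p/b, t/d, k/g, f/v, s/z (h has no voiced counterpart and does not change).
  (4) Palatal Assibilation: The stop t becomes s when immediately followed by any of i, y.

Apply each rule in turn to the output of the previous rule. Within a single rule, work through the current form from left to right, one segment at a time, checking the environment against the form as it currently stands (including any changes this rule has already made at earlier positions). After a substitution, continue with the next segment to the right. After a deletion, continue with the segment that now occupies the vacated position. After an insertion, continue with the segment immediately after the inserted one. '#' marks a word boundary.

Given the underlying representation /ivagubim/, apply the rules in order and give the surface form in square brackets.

(1) Initial Consonant Epenthesis: [ivagubim] → [tivagubim]
(2) Spirantization: [tivagubim] → [tivahuvim]
(3) Regressive Voicing Assimilation: no change — [tivahuvim]
(4) Palatal Assibilation: [tivahuvim] → [sivahuvim]

[sivahuvim]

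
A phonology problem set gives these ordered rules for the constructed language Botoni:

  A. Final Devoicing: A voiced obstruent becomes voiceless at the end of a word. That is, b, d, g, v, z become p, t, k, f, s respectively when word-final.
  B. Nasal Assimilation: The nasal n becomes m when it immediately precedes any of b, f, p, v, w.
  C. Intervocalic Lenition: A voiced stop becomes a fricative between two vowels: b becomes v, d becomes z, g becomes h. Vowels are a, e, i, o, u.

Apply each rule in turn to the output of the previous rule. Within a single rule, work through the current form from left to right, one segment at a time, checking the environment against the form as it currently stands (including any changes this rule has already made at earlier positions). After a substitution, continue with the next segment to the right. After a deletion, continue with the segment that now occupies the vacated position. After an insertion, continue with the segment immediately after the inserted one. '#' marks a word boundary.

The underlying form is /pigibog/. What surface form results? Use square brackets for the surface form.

A Final Devoicing: [pigibog] → [pigibok]
B Nasal Assimilation: no change — [pigibok]
C Intervocalic Lenition: [pigibok] → [pihivok]

[pihivok]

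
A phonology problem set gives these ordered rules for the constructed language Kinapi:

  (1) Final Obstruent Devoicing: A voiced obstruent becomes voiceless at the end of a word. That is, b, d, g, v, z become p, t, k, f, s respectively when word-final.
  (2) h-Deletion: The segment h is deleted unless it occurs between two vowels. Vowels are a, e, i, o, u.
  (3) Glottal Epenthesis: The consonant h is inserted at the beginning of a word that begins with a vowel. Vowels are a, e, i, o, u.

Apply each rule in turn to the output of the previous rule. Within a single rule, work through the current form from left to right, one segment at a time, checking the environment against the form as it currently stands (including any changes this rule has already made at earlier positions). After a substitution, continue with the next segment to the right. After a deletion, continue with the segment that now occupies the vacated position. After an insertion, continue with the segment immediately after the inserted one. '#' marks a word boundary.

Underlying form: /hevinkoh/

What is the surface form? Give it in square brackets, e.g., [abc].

[hevinko]

(1) Final Obstruent Devoicing: no change — [hevinkoh]
(2) h-Deletion: [hevinkoh] → [evinko]
(3) Glottal Epenthesis: [evinko] → [hevinko]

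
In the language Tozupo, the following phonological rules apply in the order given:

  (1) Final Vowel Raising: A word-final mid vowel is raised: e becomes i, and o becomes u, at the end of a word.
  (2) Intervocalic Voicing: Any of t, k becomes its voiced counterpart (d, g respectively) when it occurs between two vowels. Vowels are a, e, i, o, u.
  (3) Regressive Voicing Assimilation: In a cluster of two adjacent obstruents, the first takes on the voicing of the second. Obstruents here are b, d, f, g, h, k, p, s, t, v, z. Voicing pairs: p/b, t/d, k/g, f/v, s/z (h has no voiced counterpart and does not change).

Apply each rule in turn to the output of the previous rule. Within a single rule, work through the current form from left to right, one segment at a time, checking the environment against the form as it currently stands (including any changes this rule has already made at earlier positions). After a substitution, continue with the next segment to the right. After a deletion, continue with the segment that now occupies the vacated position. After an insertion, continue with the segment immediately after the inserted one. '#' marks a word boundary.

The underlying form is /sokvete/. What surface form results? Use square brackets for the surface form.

(1) Final Vowel Raising: [sokvete] → [sokveti]
(2) Intervocalic Voicing: [sokveti] → [sokvedi]
(3) Regressive Voicing Assimilation: [sokvedi] → [sogvedi]

[sogvedi]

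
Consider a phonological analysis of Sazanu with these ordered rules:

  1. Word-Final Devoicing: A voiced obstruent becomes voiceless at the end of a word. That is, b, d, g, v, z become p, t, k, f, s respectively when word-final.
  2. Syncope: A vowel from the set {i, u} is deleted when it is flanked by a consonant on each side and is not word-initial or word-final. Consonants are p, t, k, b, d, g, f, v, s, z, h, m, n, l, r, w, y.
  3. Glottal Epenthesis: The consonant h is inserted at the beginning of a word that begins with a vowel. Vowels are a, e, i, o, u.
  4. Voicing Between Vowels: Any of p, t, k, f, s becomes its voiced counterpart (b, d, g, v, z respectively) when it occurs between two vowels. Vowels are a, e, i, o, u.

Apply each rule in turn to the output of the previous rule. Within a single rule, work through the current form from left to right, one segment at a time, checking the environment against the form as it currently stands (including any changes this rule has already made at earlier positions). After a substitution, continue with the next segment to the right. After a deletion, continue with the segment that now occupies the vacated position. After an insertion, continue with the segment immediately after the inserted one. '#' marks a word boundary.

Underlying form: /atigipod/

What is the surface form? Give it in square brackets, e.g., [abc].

[hatgpot]

1 Word-Final Devoicing: [atigipod] → [atigipot]
2 Syncope: [atigipot] → [atgpot]
3 Glottal Epenthesis: [atgpot] → [hatgpot]
4 Voicing Between Vowels: no change — [hatgpot]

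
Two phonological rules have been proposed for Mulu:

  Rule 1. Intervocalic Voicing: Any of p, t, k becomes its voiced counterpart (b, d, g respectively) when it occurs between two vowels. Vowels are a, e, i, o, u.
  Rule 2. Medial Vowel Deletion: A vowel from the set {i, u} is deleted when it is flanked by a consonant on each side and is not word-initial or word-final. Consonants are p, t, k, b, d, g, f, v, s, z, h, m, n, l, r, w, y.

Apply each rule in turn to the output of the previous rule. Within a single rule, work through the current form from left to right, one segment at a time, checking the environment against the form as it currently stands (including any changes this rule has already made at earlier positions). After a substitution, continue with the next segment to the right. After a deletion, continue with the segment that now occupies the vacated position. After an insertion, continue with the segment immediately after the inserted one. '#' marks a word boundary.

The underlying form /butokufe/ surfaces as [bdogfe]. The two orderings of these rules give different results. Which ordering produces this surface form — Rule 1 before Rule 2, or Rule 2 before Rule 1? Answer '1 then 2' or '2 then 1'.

Order 1 then 2:
  1 Intervocalic Voicing: [butokufe] → [budogufe]
  2 Medial Vowel Deletion: [budogufe] → [bdogfe]
  result: [bdogfe]
Order 2 then 1:
  2 Medial Vowel Deletion: [butokufe] → [btokfe]
  1 Intervocalic Voicing: no change — [btokfe]
  result: [btokfe]

1 then 2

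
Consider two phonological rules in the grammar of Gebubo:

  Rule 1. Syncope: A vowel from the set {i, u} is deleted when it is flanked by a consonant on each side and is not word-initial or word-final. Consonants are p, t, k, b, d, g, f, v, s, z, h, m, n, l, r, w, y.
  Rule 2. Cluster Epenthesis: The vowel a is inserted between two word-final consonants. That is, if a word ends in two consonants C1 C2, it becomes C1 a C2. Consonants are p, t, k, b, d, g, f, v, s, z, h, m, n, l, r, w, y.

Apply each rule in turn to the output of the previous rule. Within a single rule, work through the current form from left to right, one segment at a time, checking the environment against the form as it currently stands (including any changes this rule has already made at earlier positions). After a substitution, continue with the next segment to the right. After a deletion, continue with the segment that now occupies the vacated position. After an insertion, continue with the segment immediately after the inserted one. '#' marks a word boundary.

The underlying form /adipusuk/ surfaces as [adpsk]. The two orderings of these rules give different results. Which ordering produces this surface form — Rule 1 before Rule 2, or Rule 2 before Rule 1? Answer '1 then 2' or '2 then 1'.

Order 1 then 2:
  1 Syncope: [adipusuk] → [adpsk]
  2 Cluster Epenthesis: [adpsk] → [adpsak]
  result: [adpsak]
Order 2 then 1:
  2 Cluster Epenthesis: no change — [adipusuk]
  1 Syncope: [adipusuk] → [adpsk]
  result: [adpsk]

2 then 1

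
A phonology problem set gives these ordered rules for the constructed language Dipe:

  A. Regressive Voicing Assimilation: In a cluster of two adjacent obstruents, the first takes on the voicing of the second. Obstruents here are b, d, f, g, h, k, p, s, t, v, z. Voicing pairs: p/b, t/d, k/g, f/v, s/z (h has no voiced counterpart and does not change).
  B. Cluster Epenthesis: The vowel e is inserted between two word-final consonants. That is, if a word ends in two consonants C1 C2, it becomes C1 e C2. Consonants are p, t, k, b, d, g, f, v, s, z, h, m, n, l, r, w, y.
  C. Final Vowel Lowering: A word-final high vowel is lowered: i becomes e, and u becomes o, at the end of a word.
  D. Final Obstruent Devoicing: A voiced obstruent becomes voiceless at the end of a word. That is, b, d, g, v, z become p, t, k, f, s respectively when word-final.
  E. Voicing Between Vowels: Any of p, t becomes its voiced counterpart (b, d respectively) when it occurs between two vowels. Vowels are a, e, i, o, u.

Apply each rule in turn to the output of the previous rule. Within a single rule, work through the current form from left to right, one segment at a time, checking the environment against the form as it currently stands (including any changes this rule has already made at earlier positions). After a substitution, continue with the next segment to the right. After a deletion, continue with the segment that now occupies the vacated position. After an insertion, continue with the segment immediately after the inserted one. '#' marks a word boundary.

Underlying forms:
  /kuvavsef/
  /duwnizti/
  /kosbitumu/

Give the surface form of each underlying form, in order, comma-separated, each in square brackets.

/kuvavsef/:
  A Regressive Voicing Assimilation: [kuvavsef] → [kuvafsef]
  B Cluster Epenthesis: no change — [kuvafsef]
  C Final Vowel Lowering: no change — [kuvafsef]
  D Final Obstruent Devoicing: no change — [kuvafsef]
  E Voicing Between Vowels: no change — [kuvafsef]
/duwnizti/:
  A Regressive Voicing Assimilation: [duwnizti] → [duwnisti]
  B Cluster Epenthesis: no change — [duwnisti]
  C Final Vowel Lowering: [duwnisti] → [duwniste]
  D Final Obstruent Devoicing: no change — [duwniste]
  E Voicing Between Vowels: no change — [duwniste]
/kosbitumu/:
  A Regressive Voicing Assimilation: [kosbitumu] → [kozbitumu]
  B Cluster Epenthesis: no change — [kozbitumu]
  C Final Vowel Lowering: [kozbitumu] → [kozbitumo]
  D Final Obstruent Devoicing: no change — [kozbitumo]
  E Voicing Between Vowels: [kozbitumo] → [kozbidumo]

[kuvafsef], [duwniste], [kozbidumo]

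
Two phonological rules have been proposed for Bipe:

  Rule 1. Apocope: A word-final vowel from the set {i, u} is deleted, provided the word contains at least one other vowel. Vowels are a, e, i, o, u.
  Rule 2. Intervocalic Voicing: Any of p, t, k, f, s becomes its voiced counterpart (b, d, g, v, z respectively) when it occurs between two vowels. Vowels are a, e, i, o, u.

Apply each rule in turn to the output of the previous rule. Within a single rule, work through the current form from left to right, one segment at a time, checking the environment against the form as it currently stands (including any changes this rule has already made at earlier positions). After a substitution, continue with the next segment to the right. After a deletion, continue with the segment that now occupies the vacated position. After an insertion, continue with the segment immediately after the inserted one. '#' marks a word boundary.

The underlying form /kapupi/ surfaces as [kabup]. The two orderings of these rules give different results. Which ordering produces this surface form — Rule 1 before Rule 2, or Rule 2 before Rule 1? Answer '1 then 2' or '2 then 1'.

Order 1 then 2:
  1 Apocope: [kapupi] → [kapup]
  2 Intervocalic Voicing: [kapup] → [kabup]
  result: [kabup]
Order 2 then 1:
  2 Intervocalic Voicing: [kapupi] → [kabubi]
  1 Apocope: [kabubi] → [kabub]
  result: [kabub]

1 then 2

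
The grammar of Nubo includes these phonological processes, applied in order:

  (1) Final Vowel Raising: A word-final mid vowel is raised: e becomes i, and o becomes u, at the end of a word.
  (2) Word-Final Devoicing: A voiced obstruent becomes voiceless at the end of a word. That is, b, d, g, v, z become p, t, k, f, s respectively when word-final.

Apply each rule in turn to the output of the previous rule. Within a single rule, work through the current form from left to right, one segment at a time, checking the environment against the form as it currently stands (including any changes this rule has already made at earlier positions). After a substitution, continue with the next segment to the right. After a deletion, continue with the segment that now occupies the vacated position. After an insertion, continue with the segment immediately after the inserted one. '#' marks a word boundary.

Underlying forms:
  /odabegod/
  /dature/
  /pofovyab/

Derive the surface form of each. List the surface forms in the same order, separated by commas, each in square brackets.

/odabegod/:
  (1) Final Vowel Raising: no change — [odabegod]
  (2) Word-Final Devoicing: [odabegod] → [odabegot]
/dature/:
  (1) Final Vowel Raising: [dature] → [daturi]
  (2) Word-Final Devoicing: no change — [daturi]
/pofovyab/:
  (1) Final Vowel Raising: no change — [pofovyab]
  (2) Word-Final Devoicing: [pofovyab] → [pofovyap]

[odabegot], [daturi], [pofovyap]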